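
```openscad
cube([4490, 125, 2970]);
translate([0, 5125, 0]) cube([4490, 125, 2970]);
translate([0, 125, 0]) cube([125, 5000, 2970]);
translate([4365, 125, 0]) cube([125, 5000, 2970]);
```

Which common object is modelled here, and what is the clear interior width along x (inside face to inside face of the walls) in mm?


A house (or room) frame. The interior width is 4240 mm.

Four 2970 mm walls enclosing a rectangle with no floor or roof — a room or house frame. Outside width is 4490 mm and wall thickness is 125 mm, so the interior width is 4490 − 2 × 125 = 4240 mm.


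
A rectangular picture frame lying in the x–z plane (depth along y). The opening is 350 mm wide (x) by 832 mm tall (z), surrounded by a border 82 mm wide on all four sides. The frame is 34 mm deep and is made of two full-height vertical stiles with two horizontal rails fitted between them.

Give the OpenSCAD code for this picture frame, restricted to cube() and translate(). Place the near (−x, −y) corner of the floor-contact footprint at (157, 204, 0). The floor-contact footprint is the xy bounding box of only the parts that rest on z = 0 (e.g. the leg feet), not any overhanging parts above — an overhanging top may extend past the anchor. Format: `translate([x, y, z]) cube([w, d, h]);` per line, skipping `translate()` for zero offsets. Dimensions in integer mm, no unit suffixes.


translate([157, 204, 0]) cube([82, 34, 996]);
translate([589, 204, 0]) cube([82, 34, 996]);
translate([239, 204, 0]) cube([350, 34, 82]);
translate([239, 204, 914]) cube([350, 34, 82]);


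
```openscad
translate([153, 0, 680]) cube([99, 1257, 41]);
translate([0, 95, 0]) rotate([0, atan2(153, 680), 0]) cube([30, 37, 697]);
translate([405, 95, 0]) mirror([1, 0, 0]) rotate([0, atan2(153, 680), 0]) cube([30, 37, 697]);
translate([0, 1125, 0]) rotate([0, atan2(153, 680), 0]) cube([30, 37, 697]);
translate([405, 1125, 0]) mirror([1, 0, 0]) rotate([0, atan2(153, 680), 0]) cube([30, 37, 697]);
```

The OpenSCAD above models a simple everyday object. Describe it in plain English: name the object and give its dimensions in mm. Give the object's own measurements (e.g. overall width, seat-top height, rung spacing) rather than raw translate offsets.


A sawhorse. A 99×1257×41 mm beam (x, y, z) sits on two A-frame leg pairs. Each pair is two raked legs of 30×37 mm section (37 mm along y) splaying symmetrically in x. Each leg rises 680 mm vertically over 153 mm of horizontal reach and is 697 mm long along its own axis. Every leg's outer bottom edge rests on the floor and its outer top edge meets a bottom edge of the beam — the left legs (tilting toward +x) meet the beam's −x bottom edge, the right legs (their mirror images, tilting toward −x) meet its +x bottom edge — so the leg tops tuck under the beam, the beam's underside is 680 mm above the floor, and the feet are 405 mm apart outside-to-outside with the beam centred between them. The two leg pairs are set in 95 mm from either end of the beam.


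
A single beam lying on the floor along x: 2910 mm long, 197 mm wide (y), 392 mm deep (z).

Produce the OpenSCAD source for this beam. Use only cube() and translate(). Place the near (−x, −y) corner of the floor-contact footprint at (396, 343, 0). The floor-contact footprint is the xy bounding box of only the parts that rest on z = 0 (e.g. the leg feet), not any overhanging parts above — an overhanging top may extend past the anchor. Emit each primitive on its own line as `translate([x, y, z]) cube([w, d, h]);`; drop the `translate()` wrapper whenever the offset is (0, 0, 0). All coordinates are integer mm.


translate([396, 343, 0]) cube([2910, 197, 392]);


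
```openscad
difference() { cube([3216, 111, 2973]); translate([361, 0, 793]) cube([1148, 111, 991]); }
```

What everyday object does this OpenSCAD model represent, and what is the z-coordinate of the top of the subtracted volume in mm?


A wall with a window opening. The window head height is 1784 mm.

A wall with a rectangular opening subtracted — a window. Sill at z = 793, opening 991 mm tall, so the head is at 793 + 991 = 1784 mm.


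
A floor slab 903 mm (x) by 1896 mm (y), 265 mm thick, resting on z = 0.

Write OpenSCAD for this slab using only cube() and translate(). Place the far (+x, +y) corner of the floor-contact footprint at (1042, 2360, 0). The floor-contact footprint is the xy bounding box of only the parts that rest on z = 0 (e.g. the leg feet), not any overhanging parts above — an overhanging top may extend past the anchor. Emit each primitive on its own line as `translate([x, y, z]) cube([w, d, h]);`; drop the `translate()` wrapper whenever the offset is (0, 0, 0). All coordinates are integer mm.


translate([139, 464, 0]) cube([903, 1896, 265]);


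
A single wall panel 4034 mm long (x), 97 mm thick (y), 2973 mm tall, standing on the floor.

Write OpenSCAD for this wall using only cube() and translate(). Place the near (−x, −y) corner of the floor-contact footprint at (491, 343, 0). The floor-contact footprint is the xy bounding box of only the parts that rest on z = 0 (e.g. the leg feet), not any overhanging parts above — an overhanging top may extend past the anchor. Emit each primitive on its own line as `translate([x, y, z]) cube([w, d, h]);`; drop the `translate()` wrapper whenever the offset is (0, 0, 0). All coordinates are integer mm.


translate([491, 343, 0]) cube([4034, 97, 2973]);


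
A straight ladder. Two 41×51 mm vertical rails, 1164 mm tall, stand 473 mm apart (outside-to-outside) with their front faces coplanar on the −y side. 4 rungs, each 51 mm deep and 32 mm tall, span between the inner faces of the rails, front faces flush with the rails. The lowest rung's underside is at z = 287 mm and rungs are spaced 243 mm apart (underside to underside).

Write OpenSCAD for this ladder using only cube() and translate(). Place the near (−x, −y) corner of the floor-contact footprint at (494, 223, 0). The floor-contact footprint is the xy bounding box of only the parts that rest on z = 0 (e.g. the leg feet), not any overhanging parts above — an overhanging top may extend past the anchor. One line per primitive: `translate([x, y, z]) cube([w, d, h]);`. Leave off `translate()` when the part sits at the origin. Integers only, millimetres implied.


translate([494, 223, 0]) cube([41, 51, 1164]);
translate([926, 223, 0]) cube([41, 51, 1164]);
translate([535, 223, 287]) cube([391, 51, 32]);
translate([535, 223, 530]) cube([391, 51, 32]);
translate([535, 223, 773]) cube([391, 51, 32]);
translate([535, 223, 1016]) cube([391, 51, 32]);


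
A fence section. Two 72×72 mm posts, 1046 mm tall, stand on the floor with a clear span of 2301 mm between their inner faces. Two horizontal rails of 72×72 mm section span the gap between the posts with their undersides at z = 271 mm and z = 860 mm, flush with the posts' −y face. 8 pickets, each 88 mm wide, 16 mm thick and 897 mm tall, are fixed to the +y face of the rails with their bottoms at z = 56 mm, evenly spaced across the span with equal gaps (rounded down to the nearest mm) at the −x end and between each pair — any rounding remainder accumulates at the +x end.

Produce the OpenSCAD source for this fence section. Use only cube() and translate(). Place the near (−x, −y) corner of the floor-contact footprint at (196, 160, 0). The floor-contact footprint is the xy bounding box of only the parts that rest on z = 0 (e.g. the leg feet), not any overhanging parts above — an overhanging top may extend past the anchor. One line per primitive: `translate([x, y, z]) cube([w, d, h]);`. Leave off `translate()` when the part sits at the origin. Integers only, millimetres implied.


translate([196, 160, 0]) cube([72, 72, 1046]);
translate([2569, 160, 0]) cube([72, 72, 1046]);
translate([268, 160, 271]) cube([2301, 72, 72]);
translate([268, 160, 860]) cube([2301, 72, 72]);
translate([445, 232, 56]) cube([88, 16, 897]);
translate([710, 232, 56]) cube([88, 16, 897]);
translate([975, 232, 56]) cube([88, 16, 897]);
translate([1240, 232, 56]) cube([88, 16, 897]);
translate([1505, 232, 56]) cube([88, 16, 897]);
translate([1770, 232, 56]) cube([88, 16, 897]);
translate([2035, 232, 56]) cube([88, 16, 897]);
translate([2300, 232, 56]) cube([88, 16, 897]);


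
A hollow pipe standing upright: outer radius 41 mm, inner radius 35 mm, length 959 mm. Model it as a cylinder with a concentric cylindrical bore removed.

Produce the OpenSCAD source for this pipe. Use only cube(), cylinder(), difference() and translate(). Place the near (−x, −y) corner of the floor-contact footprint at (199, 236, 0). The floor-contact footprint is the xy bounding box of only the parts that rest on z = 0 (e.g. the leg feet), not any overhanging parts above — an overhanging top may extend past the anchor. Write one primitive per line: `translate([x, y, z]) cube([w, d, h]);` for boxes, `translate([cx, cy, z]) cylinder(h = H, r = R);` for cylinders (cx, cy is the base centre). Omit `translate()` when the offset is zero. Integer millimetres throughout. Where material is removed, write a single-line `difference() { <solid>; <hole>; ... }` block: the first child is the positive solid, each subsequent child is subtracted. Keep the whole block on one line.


difference() { translate([240, 277, 0]) cylinder(h = 959, r = 41); translate([240, 277, 0]) cylinder(h = 959, r = 35); }


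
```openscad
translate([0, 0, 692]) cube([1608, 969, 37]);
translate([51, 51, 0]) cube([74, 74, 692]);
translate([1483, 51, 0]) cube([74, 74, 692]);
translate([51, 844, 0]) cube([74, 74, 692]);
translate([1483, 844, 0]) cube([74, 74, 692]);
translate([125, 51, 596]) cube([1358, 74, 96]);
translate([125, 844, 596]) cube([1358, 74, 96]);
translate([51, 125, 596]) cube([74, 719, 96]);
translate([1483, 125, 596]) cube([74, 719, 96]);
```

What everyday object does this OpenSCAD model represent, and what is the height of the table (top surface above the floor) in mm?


A table. The table height is 729 mm.

A 1608×969×37 slab sits at z = 692 on four 74 mm square posts — a table. The top surface is at 692 + 37 = 729 mm.


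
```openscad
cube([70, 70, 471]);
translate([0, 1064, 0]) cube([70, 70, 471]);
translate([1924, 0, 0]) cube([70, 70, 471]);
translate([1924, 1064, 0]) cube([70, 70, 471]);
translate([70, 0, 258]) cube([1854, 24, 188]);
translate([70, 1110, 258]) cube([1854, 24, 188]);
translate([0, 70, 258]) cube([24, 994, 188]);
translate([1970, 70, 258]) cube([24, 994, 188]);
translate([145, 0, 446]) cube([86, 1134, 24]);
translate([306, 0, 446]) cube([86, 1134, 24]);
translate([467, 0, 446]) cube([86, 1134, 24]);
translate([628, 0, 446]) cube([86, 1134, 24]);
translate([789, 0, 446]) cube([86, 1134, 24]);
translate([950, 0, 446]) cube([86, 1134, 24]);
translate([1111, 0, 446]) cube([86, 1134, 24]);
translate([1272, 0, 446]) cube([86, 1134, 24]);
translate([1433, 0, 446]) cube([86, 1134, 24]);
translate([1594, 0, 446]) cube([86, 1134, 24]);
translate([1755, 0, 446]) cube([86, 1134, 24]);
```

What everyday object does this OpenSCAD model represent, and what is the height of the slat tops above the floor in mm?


A bed frame. The slat-top height is 470 mm.

Four posts, four rails, and a row of slats — a bed frame. Slats sit on the rails at z = 258 + 188 = 446; with slat thickness 24, the top is 470 mm.


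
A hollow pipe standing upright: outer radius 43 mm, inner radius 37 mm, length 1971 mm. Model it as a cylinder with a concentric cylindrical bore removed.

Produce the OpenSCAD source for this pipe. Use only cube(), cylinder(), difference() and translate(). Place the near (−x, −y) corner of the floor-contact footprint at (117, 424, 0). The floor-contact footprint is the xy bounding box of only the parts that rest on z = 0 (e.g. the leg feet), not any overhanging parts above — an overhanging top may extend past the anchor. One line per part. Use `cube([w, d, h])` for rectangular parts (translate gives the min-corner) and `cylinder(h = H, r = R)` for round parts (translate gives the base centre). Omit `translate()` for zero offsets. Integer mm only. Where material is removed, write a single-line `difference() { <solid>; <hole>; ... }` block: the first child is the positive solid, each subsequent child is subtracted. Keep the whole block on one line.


difference() { translate([160, 467, 0]) cylinder(h = 1971, r = 43); translate([160, 467, 0]) cylinder(h = 1971, r = 37); }


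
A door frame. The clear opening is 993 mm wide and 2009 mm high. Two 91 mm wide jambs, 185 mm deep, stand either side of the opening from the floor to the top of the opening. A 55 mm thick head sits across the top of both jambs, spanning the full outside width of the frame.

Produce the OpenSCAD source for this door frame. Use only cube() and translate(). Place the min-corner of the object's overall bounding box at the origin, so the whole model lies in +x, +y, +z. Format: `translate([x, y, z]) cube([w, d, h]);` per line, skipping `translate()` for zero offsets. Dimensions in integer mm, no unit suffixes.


cube([91, 185, 2009]);
translate([1084, 0, 0]) cube([91, 185, 2009]);
translate([0, 0, 2009]) cube([1175, 185, 55]);


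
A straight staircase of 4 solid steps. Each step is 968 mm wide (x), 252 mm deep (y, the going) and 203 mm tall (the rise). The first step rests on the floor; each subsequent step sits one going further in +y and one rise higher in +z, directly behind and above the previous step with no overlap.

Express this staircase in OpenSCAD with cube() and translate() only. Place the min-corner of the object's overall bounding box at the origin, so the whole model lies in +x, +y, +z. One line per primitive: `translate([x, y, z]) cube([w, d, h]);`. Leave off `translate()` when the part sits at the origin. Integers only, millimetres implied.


cube([968, 252, 203]);
translate([0, 252, 203]) cube([968, 252, 203]);
translate([0, 504, 406]) cube([968, 252, 203]);
translate([0, 756, 609]) cube([968, 252, 203]);


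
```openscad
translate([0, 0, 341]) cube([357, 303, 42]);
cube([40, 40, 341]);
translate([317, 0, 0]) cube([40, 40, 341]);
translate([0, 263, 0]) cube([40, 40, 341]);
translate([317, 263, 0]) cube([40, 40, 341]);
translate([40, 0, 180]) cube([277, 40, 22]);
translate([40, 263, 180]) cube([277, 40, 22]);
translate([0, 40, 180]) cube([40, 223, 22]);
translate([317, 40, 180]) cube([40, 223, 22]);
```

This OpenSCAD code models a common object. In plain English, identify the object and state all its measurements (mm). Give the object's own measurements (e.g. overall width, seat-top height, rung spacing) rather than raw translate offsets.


A simple wooden stool: a rectangular seat 357 mm (x) by 303 mm (y), 42 mm thick, top face at z = 383 mm, on four square legs, each 40×40 mm in cross-section. The legs rest on z = 0, each flush with a corner of the seat. Four stretchers, 40 mm wide and 22 mm tall, connect adjacent legs with their undersides at z = 180 mm, each running between the inner faces of the legs it joins and aligned with the legs' outer faces on the other axis.


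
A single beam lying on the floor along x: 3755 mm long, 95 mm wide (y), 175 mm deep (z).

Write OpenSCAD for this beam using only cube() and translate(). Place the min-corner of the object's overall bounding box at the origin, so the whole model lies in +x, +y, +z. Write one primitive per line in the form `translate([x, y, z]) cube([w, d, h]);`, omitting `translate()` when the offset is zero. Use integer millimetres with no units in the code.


cube([3755, 95, 175]);


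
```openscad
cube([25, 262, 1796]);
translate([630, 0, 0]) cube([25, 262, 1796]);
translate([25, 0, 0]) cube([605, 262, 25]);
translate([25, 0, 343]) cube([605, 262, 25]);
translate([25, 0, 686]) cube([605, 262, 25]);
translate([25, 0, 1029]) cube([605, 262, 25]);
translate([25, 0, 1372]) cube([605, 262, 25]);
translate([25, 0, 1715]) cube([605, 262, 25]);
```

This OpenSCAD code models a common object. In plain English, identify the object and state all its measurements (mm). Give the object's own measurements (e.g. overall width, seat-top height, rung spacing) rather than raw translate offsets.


An open bookshelf. Two side panels, each 25 mm thick, 262 mm deep and 1796 mm tall, stand 655 mm apart (outside-to-outside). Between them sit 6 shelves, each 25 mm thick and 262 mm deep, spanning the full gap between the sides. The bottom shelf rests on the floor (its underside at z = 0) and the clear gap between one shelf's top and the next shelf's underside is 318 mm.


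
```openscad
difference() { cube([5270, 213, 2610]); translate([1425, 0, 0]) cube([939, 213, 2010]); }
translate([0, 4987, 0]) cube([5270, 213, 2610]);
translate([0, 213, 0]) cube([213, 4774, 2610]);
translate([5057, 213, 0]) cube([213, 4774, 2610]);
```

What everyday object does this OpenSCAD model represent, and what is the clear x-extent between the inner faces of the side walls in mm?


A single room. The interior width is 4844 mm.

Four walls enclosing a rectangle with a door in the front wall — a room. Outside width 5270 minus two 213 mm walls gives 4844 mm.


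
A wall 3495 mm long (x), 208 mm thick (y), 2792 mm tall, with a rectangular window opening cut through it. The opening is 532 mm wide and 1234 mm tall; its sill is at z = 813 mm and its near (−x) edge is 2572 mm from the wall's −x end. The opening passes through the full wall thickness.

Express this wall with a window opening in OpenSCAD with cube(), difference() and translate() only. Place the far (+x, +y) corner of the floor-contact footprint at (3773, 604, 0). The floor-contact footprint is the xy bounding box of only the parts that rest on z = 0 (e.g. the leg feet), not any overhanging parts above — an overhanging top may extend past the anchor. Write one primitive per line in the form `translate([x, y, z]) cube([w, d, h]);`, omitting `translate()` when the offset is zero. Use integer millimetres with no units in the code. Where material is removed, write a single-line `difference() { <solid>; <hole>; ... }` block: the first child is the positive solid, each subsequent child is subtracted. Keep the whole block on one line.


difference() { translate([278, 396, 0]) cube([3495, 208, 2792]); translate([2850, 396, 813]) cube([532, 208, 1234]); }


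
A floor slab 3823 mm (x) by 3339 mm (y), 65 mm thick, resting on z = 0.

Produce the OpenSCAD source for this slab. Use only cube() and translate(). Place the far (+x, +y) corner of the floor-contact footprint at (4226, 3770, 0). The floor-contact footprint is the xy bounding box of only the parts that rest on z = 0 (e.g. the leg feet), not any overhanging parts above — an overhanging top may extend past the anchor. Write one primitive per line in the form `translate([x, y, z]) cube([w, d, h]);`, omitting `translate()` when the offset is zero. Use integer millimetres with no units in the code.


translate([403, 431, 0]) cube([3823, 3339, 65]);


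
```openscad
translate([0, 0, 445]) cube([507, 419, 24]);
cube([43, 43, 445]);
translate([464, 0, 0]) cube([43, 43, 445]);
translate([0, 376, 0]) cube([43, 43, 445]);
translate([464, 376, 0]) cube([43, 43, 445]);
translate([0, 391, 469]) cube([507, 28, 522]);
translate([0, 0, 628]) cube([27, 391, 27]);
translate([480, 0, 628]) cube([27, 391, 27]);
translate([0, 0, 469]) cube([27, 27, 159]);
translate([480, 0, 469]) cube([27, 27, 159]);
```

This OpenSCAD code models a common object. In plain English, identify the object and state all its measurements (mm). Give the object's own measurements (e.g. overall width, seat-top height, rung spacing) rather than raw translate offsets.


A chair. The seat is a 507×419×24 mm slab with its top at z = 469 mm, on four 43×43 mm corner legs (flush with the seat edges, standing on z = 0). A flat backrest 28 mm thick, 522 mm tall, spans the full seat width and rises from the seat top along its +y edge, rear face flush with the rear of the seat. Two armrests of 27×27 mm section run along each side from the seat's front edge to the front of the backrest, top faces 186 mm above the seat top and outer faces flush with the seat's x-edges; a 27×27 mm post under the front of each armrest stands on the seat at the front corner.


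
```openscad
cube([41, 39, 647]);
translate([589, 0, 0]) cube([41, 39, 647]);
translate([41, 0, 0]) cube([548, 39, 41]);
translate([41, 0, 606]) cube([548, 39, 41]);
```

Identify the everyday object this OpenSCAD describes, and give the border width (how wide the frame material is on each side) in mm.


A picture frame. The border width is 41 mm.

Four thin pieces enclosing a rectangular opening — a picture frame. The two full-height stiles are 647 mm tall; the top rail sits at z = 606 and is 41 mm tall, so the border above the opening is 647 − 606 = 41 mm, matching the stile x-width.


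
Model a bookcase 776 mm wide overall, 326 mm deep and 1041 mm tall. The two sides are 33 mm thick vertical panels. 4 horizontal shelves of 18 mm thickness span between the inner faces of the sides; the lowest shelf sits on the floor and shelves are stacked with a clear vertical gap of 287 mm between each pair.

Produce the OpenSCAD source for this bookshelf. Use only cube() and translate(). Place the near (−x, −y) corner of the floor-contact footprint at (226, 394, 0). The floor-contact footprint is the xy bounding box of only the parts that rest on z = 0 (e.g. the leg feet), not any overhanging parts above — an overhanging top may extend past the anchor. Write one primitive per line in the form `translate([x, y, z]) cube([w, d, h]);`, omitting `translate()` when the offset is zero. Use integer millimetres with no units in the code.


translate([226, 394, 0]) cube([33, 326, 1041]);
translate([969, 394, 0]) cube([33, 326, 1041]);
translate([259, 394, 0]) cube([710, 326, 18]);
translate([259, 394, 305]) cube([710, 326, 18]);
translate([259, 394, 610]) cube([710, 326, 18]);
translate([259, 394, 915]) cube([710, 326, 18]);


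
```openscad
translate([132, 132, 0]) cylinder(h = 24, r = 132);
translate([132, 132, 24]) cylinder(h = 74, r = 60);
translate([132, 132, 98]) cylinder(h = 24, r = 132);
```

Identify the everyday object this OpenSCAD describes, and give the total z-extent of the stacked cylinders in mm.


A spool. The overall height is 122 mm.

Three coaxial cylinders, large–small–large — a spool. Two 24 mm flanges and a 74 mm core give 24 + 74 + 24 = 122 mm.


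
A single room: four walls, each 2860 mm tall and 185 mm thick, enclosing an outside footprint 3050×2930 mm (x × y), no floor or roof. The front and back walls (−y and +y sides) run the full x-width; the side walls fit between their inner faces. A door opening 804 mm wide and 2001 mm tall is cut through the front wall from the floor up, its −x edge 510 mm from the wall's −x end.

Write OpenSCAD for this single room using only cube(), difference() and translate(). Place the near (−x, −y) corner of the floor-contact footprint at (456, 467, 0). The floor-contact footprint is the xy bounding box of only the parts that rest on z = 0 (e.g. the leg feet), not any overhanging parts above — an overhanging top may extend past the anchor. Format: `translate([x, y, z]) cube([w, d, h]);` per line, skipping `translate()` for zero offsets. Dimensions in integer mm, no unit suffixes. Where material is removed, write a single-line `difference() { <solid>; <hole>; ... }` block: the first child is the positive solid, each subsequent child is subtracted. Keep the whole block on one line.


difference() { translate([456, 467, 0]) cube([3050, 185, 2860]); translate([966, 467, 0]) cube([804, 185, 2001]); }
translate([456, 3212, 0]) cube([3050, 185, 2860]);
translate([456, 652, 0]) cube([185, 2560, 2860]);
translate([3321, 652, 0]) cube([185, 2560, 2860]);


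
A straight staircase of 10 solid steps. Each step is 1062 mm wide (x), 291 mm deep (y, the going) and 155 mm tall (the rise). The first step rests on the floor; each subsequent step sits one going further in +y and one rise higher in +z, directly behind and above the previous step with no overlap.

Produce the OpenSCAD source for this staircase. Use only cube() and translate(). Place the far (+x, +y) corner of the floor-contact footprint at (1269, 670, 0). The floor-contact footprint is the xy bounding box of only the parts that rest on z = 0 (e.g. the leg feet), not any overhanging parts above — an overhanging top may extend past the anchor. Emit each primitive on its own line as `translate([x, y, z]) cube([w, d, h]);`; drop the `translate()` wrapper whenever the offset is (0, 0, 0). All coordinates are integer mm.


translate([207, 379, 0]) cube([1062, 291, 155]);
translate([207, 670, 155]) cube([1062, 291, 155]);
translate([207, 961, 310]) cube([1062, 291, 155]);
translate([207, 1252, 465]) cube([1062, 291, 155]);
translate([207, 1543, 620]) cube([1062, 291, 155]);
translate([207, 1834, 775]) cube([1062, 291, 155]);
translate([207, 2125, 930]) cube([1062, 291, 155]);
translate([207, 2416, 1085]) cube([1062, 291, 155]);
translate([207, 2707, 1240]) cube([1062, 291, 155]);
translate([207, 2998, 1395]) cube([1062, 291, 155]);


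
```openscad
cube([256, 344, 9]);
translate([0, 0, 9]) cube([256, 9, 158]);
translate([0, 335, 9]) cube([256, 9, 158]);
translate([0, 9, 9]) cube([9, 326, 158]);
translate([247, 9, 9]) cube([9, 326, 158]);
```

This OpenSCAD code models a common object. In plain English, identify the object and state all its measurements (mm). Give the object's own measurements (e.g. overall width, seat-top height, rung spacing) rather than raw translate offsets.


An open-topped rectangular box: outside dimensions 256×344×167 mm, with a uniform wall and base thickness of 9 mm. The base is a full 256×344 slab on the floor; four walls sit on top of the base. The front and back walls (the −y and +y sides) span the full width; the two side walls fit between them.


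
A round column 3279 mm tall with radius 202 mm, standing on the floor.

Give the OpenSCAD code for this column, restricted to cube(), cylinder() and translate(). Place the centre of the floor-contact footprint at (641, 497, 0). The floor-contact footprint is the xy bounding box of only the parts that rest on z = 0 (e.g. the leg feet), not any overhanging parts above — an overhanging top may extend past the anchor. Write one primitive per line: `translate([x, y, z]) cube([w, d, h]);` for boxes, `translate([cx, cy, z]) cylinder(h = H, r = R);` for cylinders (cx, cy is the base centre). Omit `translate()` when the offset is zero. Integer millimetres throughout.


translate([641, 497, 0]) cylinder(h = 3279, r = 202);


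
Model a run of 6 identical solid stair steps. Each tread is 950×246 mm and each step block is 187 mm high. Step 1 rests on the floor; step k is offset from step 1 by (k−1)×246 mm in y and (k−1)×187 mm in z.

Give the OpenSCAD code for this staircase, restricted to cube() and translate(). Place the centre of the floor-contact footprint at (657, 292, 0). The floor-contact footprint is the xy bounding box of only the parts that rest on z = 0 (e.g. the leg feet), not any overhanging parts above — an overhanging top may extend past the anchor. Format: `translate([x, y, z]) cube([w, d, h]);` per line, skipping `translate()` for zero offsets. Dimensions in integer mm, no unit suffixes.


translate([182, 169, 0]) cube([950, 246, 187]);
translate([182, 415, 187]) cube([950, 246, 187]);
translate([182, 661, 374]) cube([950, 246, 187]);
translate([182, 907, 561]) cube([950, 246, 187]);
translate([182, 1153, 748]) cube([950, 246, 187]);
translate([182, 1399, 935]) cube([950, 246, 187]);


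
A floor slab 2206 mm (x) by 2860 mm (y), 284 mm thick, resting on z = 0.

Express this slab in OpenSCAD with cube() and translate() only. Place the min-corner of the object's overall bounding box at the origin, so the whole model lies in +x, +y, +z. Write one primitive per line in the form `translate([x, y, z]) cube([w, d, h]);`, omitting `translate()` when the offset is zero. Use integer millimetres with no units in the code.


cube([2206, 2860, 284]);


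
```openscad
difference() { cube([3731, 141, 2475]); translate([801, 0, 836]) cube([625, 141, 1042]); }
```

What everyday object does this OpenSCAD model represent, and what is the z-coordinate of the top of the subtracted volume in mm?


A wall with a window opening. The window head height is 1878 mm.

A wall with a rectangular opening subtracted — a window. Sill at z = 836, opening 1042 mm tall, so the head is at 836 + 1042 = 1878 mm.


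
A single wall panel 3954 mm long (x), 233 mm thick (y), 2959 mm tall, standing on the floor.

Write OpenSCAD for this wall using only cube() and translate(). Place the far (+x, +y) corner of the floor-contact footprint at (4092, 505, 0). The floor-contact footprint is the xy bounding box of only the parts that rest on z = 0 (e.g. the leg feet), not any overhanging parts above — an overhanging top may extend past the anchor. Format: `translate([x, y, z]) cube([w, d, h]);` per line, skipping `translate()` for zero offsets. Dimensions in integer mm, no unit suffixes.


translate([138, 272, 0]) cube([3954, 233, 2959]);


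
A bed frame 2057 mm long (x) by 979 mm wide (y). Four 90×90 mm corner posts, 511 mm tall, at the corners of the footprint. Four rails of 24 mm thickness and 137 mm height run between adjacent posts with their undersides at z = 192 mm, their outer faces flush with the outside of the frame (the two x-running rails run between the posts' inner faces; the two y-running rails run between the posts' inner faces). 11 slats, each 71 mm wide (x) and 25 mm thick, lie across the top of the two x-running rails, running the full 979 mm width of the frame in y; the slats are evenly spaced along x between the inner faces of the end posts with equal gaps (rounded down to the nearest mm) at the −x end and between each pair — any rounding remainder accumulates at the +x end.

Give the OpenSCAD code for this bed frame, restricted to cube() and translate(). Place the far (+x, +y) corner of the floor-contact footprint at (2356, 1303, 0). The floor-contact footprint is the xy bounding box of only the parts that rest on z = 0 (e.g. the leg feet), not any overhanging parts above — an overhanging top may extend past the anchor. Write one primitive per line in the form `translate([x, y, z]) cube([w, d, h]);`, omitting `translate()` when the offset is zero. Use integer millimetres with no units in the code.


translate([299, 324, 0]) cube([90, 90, 511]);
translate([299, 1213, 0]) cube([90, 90, 511]);
translate([2266, 324, 0]) cube([90, 90, 511]);
translate([2266, 1213, 0]) cube([90, 90, 511]);
translate([389, 324, 192]) cube([1877, 24, 137]);
translate([389, 1279, 192]) cube([1877, 24, 137]);
translate([299, 414, 192]) cube([24, 799, 137]);
translate([2332, 414, 192]) cube([24, 799, 137]);
translate([480, 324, 329]) cube([71, 979, 25]);
translate([642, 324, 329]) cube([71, 979, 25]);
translate([804, 324, 329]) cube([71, 979, 25]);
translate([966, 324, 329]) cube([71, 979, 25]);
translate([1128, 324, 329]) cube([71, 979, 25]);
translate([1290, 324, 329]) cube([71, 979, 25]);
translate([1452, 324, 329]) cube([71, 979, 25]);
translate([1614, 324, 329]) cube([71, 979, 25]);
translate([1776, 324, 329]) cube([71, 979, 25]);
translate([1938, 324, 329]) cube([71, 979, 25]);
translate([2100, 324, 329]) cube([71, 979, 25]);


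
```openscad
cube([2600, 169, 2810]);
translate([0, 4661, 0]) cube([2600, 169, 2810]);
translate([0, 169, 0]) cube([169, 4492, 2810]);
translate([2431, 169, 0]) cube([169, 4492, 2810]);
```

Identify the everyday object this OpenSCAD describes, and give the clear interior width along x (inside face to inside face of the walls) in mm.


A house (or room) frame. The interior width is 2262 mm.

Four 2810 mm walls enclosing a rectangle with no floor or roof — a room or house frame. Outside width is 2600 mm and wall thickness is 169 mm, so the interior width is 2600 − 2 × 169 = 2262 mm.


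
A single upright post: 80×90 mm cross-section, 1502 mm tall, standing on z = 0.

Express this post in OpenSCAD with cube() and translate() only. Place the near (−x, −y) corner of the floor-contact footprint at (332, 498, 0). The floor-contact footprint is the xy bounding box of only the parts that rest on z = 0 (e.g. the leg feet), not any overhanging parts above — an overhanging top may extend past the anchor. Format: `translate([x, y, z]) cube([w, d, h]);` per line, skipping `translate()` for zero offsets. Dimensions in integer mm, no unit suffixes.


translate([332, 498, 0]) cube([80, 90, 1502]);


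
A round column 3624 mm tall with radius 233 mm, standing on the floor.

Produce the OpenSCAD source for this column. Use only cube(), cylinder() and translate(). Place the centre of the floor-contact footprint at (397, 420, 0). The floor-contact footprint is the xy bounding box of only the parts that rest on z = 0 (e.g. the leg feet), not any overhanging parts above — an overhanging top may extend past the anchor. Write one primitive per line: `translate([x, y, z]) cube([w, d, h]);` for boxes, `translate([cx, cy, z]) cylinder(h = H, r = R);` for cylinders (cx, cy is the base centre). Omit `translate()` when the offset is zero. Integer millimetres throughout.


translate([397, 420, 0]) cylinder(h = 3624, r = 233);


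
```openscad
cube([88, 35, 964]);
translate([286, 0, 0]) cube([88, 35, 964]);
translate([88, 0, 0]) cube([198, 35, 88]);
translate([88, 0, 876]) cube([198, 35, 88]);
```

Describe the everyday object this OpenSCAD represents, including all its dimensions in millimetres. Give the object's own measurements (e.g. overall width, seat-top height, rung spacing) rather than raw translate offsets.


A rectangular picture frame lying in the x–z plane (depth along y). The opening is 198 mm wide (x) by 788 mm tall (z), surrounded by a border 88 mm wide on all four sides. The frame is 35 mm deep and is made of two full-height vertical stiles with two horizontal rails fitted between them.


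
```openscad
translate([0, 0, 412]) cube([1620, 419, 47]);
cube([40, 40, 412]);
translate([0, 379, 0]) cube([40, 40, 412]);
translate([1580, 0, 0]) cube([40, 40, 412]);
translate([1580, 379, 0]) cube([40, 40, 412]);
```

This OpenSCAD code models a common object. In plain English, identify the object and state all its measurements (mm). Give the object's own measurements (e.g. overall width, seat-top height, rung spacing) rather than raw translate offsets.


A long wooden bench with a 1620 mm (x) × 419 mm (y) seat, 47 mm thick, its top surface 459 mm above the floor. Four 40 mm square legs at the seat corners, flush with the edges, run from z = 0 to the seat underside.


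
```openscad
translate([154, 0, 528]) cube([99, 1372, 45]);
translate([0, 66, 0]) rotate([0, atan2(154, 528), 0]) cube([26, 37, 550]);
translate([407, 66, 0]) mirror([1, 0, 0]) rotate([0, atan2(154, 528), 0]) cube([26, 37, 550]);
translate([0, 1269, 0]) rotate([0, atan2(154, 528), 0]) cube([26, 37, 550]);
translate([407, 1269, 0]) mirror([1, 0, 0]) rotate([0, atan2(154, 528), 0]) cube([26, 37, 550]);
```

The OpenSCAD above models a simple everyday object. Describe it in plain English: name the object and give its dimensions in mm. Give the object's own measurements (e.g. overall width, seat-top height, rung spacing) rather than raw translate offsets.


A sawhorse. A 99×1372×45 mm beam (x, y, z) sits on two A-frame leg pairs. Each pair is two raked legs of 26×37 mm section (37 mm along y) splaying symmetrically in x. Each leg rises 528 mm vertically over 154 mm of horizontal reach and is 550 mm long along its own axis. Every leg's outer bottom edge rests on the floor and its outer top edge meets a bottom edge of the beam — the left legs (tilting toward +x) meet the beam's −x bottom edge, the right legs (their mirror images, tilting toward −x) meet its +x bottom edge — so the leg tops tuck under the beam, the beam's underside is 528 mm above the floor, and the feet are 407 mm apart outside-to-outside with the beam centred between them. The two leg pairs are set in 66 mm from either end of the beam.


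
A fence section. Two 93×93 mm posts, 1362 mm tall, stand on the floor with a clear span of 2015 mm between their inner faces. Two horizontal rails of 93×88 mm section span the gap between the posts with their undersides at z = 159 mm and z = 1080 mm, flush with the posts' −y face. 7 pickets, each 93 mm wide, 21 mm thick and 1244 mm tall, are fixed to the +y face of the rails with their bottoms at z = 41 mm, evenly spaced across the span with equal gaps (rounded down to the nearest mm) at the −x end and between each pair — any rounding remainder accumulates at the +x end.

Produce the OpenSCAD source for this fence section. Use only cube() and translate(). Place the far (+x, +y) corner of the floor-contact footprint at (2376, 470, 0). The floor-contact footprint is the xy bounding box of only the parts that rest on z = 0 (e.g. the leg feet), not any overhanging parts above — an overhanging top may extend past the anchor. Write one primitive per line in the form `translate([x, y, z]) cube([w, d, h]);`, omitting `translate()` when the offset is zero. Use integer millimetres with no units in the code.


translate([175, 377, 0]) cube([93, 93, 1362]);
translate([2283, 377, 0]) cube([93, 93, 1362]);
translate([268, 377, 159]) cube([2015, 93, 88]);
translate([268, 377, 1080]) cube([2015, 93, 88]);
translate([438, 470, 41]) cube([93, 21, 1244]);
translate([701, 470, 41]) cube([93, 21, 1244]);
translate([964, 470, 41]) cube([93, 21, 1244]);
translate([1227, 470, 41]) cube([93, 21, 1244]);
translate([1490, 470, 41]) cube([93, 21, 1244]);
translate([1753, 470, 41]) cube([93, 21, 1244]);
translate([2016, 470, 41]) cube([93, 21, 1244]);


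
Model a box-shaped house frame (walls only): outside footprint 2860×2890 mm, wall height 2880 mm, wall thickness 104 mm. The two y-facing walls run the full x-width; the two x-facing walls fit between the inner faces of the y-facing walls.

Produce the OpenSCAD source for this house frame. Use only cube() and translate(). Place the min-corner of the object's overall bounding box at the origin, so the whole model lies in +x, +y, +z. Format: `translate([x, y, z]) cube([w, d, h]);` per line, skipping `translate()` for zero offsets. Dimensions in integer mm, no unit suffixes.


cube([2860, 104, 2880]);
translate([0, 2786, 0]) cube([2860, 104, 2880]);
translate([0, 104, 0]) cube([104, 2682, 2880]);
translate([2756, 104, 0]) cube([104, 2682, 2880]);


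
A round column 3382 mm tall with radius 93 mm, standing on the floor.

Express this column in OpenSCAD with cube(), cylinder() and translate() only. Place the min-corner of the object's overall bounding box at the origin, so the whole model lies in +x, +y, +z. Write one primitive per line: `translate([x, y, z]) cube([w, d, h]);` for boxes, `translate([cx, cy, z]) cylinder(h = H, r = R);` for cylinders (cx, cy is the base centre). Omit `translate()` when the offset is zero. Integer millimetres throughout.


translate([93, 93, 0]) cylinder(h = 3382, r = 93);


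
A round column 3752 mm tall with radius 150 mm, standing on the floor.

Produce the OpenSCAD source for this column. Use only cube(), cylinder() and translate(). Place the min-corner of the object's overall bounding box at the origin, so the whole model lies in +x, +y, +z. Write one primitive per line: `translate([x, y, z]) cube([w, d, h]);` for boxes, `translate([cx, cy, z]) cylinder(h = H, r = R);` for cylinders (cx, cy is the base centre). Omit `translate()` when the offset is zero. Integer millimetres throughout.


translate([150, 150, 0]) cylinder(h = 3752, r = 150);


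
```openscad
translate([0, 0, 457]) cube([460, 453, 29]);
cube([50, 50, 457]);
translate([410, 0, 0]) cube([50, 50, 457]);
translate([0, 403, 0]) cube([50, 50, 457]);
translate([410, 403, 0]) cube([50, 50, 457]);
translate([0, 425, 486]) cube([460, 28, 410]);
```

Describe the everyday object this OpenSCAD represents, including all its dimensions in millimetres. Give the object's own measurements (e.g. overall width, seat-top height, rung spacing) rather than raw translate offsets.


A chair. The seat is a 460×453×29 mm slab with its top at z = 486 mm, on four 50×50 mm corner legs (flush with the seat edges, standing on z = 0). A flat backrest 28 mm thick, 410 mm tall, spans the full seat width and rises from the seat top along its +y edge, rear face flush with the rear of the seat.
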